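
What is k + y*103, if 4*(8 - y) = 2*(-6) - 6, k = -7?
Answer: 2561/2 ≈ 1280.5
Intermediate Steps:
y = 25/2 (y = 8 - (2*(-6) - 6)/4 = 8 - (-12 - 6)/4 = 8 - 1/4*(-18) = 8 + 9/2 = 25/2 ≈ 12.500)
k + y*103 = -7 + (25/2)*103 = -7 + 2575/2 = 2561/2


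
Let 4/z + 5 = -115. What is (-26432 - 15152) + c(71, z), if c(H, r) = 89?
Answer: -41495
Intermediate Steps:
z = -1/30 (z = 4/(-5 - 115) = 4/(-120) = 4*(-1/120) = -1/30 ≈ -0.033333)
(-26432 - 15152) + c(71, z) = (-26432 - 15152) + 89 = -41584 + 89 = -41495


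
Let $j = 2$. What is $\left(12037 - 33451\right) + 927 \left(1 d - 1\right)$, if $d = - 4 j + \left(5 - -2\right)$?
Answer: $-23268$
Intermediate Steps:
$d = -1$ ($d = \left(-4\right) 2 + \left(5 - -2\right) = -8 + \left(5 + 2\right) = -8 + 7 = -1$)
$\left(12037 - 33451\right) + 927 \left(1 d - 1\right) = \left(12037 - 33451\right) + 927 \left(1 \left(-1\right) - 1\right) = -21414 + 927 \left(-1 - 1\right) = -21414 + 927 \left(-2\right) = -21414 - 1854 = -23268$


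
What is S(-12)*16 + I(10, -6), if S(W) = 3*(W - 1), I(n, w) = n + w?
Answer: -620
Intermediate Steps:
S(W) = -3 + 3*W (S(W) = 3*(-1 + W) = -3 + 3*W)
S(-12)*16 + I(10, -6) = (-3 + 3*(-12))*16 + (10 - 6) = (-3 - 36)*16 + 4 = -39*16 + 4 = -624 + 4 = -620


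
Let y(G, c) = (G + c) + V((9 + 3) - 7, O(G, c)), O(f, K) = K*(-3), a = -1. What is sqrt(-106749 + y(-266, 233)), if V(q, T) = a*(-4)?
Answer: I*sqrt(106778) ≈ 326.77*I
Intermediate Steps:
O(f, K) = -3*K
V(q, T) = 4 (V(q, T) = -1*(-4) = 4)
y(G, c) = 4 + G + c (y(G, c) = (G + c) + 4 = 4 + G + c)
sqrt(-106749 + y(-266, 233)) = sqrt(-106749 + (4 - 266 + 233)) = sqrt(-106749 - 29) = sqrt(-106778) = I*sqrt(106778)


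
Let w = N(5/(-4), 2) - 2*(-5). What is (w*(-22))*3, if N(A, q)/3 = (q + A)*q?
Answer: -957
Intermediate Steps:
N(A, q) = 3*q*(A + q) (N(A, q) = 3*((q + A)*q) = 3*((A + q)*q) = 3*(q*(A + q)) = 3*q*(A + q))
w = 29/2 (w = 3*2*(5/(-4) + 2) - 2*(-5) = 3*2*(5*(-¼) + 2) + 10 = 3*2*(-5/4 + 2) + 10 = 3*2*(¾) + 10 = 9/2 + 10 = 29/2 ≈ 14.500)
(w*(-22))*3 = ((29/2)*(-22))*3 = -319*3 = -957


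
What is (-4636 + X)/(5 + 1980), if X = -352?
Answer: -4988/1985 ≈ -2.5128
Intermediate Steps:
(-4636 + X)/(5 + 1980) = (-4636 - 352)/(5 + 1980) = -4988/1985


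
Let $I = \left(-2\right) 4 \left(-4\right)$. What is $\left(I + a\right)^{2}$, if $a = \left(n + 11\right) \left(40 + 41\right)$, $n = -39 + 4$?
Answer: $3655744$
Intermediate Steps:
$n = -35$
$a = -1944$ ($a = \left(-35 + 11\right) \left(40 + 41\right) = \left(-24\right) 81 = -1944$)
$I = 32$ ($I = \left(-8\right) \left(-4\right) = 32$)
$\left(I + a\right)^{2} = \left(32 - 1944\right)^{2} = \left(-1912\right)^{2} = 3655744$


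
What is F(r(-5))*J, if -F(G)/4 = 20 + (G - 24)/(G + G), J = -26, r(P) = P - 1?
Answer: 2340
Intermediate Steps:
r(P) = -1 + P
F(G) = -80 - 2*(-24 + G)/G (F(G) = -4*(20 + (G - 24)/(G + G)) = -4*(20 + (-24 + G)/((2*G))) = -4*(20 + (-24 + G)*(1/(2*G))) = -4*(20 + (-24 + G)/(2*G)) = -80 - 2*(-24 + G)/G)
F(r(-5))*J = (-82 + 48/(-1 - 5))*(-26) = (-82 + 48/(-6))*(-26) = (-82 + 48*(-⅙))*(-26) = (-82 - 8)*(-26) = -90*(-26) = 2340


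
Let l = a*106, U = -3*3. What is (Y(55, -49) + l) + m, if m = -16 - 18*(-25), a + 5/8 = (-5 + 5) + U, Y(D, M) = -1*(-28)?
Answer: -2233/4 ≈ -558.25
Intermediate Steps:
U = -9
Y(D, M) = 28
a = -77/8 (a = -5/8 + ((-5 + 5) - 9) = -5/8 + (0 - 9) = -5/8 - 9 = -77/8 ≈ -9.6250)
m = 434 (m = -16 + 450 = 434)
l = -4081/4 (l = -77/8*106 = -4081/4 ≈ -1020.3)
(Y(55, -49) + l) + m = (28 - 4081/4) + 434 = -3969/4 + 434 = -2233/4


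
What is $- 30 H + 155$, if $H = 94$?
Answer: $-2665$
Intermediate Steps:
$- 30 H + 155 = \left(-30\right) 94 + 155 = -2820 + 155 = -2665$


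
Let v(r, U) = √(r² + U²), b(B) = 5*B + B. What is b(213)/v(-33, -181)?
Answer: 639*√1354/3385 ≈ 6.9463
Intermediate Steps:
b(B) = 6*B
v(r, U) = √(U² + r²)
b(213)/v(-33, -181) = (6*213)/(√((-181)² + (-33)²)) = 1278/(√(32761 + 1089)) = 1278/(√33850) = 1278/((5*√1354)) = 1278*(√1354/6770) = 639*√1354/3385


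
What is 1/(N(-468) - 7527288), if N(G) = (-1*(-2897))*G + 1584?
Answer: -1/8881500 ≈ -1.1259e-7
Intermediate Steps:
N(G) = 1584 + 2897*G (N(G) = 2897*G + 1584 = 1584 + 2897*G)
1/(N(-468) - 7527288) = 1/((1584 + 2897*(-468)) - 7527288) = 1/((1584 - 1355796) - 7527288) = 1/(-1354212 - 7527288) = 1/(-8881500) = -1/8881500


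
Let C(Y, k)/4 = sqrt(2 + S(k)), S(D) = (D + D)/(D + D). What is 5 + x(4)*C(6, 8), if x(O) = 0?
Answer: 5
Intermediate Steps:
S(D) = 1 (S(D) = (2*D)/((2*D)) = (2*D)*(1/(2*D)) = 1)
C(Y, k) = 4*sqrt(3) (C(Y, k) = 4*sqrt(2 + 1) = 4*sqrt(3))
5 + x(4)*C(6, 8) = 5 + 0*(4*sqrt(3)) = 5 + 0 = 5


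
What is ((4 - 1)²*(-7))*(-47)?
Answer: 2961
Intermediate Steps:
((4 - 1)²*(-7))*(-47) = (3²*(-7))*(-47) = (9*(-7))*(-47) = -63*(-47) = 2961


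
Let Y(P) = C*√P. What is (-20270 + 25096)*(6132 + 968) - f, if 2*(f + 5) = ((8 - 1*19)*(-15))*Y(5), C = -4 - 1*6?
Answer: 34264605 + 825*√5 ≈ 3.4266e+7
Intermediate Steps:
C = -10 (C = -4 - 6 = -10)
Y(P) = -10*√P
f = -5 - 825*√5 (f = -5 + (((8 - 1*19)*(-15))*(-10*√5))/2 = -5 + (((8 - 19)*(-15))*(-10*√5))/2 = -5 + ((-11*(-15))*(-10*√5))/2 = -5 + (165*(-10*√5))/2 = -5 + (-1650*√5)/2 = -5 - 825*√5 ≈ -1849.8)
(-20270 + 25096)*(6132 + 968) - f = (-20270 + 25096)*(6132 + 968) - (-5 - 825*√5) = 4826*7100 + (5 + 825*√5) = 34264600 + (5 + 825*√5) = 34264605 + 825*√5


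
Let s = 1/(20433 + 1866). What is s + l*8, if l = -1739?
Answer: -310223687/22299 ≈ -13912.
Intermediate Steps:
s = 1/22299 ≈ 4.4845e-5
s + l*8 = 1/22299 - 1739*8 = 1/22299 - 13912 = -310223687/22299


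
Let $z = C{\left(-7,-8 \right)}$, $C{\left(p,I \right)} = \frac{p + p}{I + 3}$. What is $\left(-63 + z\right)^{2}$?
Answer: $\frac{90601}{25} \approx 3624.0$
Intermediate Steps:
$C{\left(p,I \right)} = \frac{2 p}{3 + I}$
$z = \frac{14}{5}$ ($z = 2 \left(-7\right) \frac{1}{3 - 8} = 2 \left(-7\right) \frac{1}{-5} = 2 \left(-7\right) \left(- \frac{1}{5}\right) = \frac{14}{5} \approx 2.8$)
$\left(-63 + z\right)^{2} = \left(-63 + \frac{14}{5}\right)^{2} = \left(- \frac{301}{5}\right)^{2} = \frac{90601}{25}$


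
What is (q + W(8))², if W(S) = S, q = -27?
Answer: 361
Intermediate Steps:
(q + W(8))² = (-27 + 8)² = (-19)² = 361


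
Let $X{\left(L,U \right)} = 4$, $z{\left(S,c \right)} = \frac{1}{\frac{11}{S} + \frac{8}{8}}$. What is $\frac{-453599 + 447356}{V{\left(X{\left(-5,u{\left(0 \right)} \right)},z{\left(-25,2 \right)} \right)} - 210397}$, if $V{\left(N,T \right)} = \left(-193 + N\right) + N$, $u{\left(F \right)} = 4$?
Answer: $\frac{2081}{70194} \approx 0.029646$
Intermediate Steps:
$z{\left(S,c \right)} = \frac{1}{1 + \frac{11}{S}}$ ($z{\left(S,c \right)} = \frac{1}{\frac{11}{S} + 8 \cdot \frac{1}{8}} = \frac{1}{\frac{11}{S} + 1} = \frac{1}{1 + \frac{11}{S}}$)
$V{\left(N,T \right)} = -193 + 2 N$
$\frac{-453599 + 447356}{V{\left(X{\left(-5,u{\left(0 \right)} \right)},z{\left(-25,2 \right)} \right)} - 210397} = \frac{-453599 + 447356}{\left(-193 + 2 \cdot 4\right) - 210397} = - \frac{6243}{\left(-193 + 8\right) - 210397} = - \frac{6243}{-185 - 210397} = - \frac{6243}{-210582} = \left(-6243\right) \left(- \frac{1}{210582}\right) = \frac{2081}{70194}$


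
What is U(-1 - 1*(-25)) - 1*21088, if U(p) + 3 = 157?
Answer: -20934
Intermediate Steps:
U(p) = 154 (U(p) = -3 + 157 = 154)
U(-1 - 1*(-25)) - 1*21088 = 154 - 1*21088 = 154 - 21088 = -20934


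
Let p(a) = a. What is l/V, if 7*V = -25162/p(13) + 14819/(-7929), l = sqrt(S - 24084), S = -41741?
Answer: -721539*I*sqrt(2633)/39940429 ≈ -0.92698*I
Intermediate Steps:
l = 5*I*sqrt(2633) (l = sqrt(-41741 - 24084) = sqrt(-65825) = 5*I*sqrt(2633) ≈ 256.56*I)
V = -199702145/721539 (V = (-25162/13 + 14819/(-7929))/7 = (-25162*1/13 + 14819*(-1/7929))/7 = (-25162/13 - 14819/7929)/7 = (1/7)*(-199702145/103077) = -199702145/721539 ≈ -276.77)
l/V = (5*I*sqrt(2633))/(-199702145/721539) = (5*I*sqrt(2633))*(-721539/199702145) = -721539*I*sqrt(2633)/39940429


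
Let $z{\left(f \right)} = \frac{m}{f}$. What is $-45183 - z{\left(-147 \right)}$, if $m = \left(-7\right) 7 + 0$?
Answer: $- \frac{135550}{3} \approx -45183.0$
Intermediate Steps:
$m = -49$ ($m = -49 + 0 = -49$)
$z{\left(f \right)} = - \frac{49}{f}$
$-45183 - z{\left(-147 \right)} = -45183 - - \frac{49}{-147} = -45183 - \left(-49\right) \left(- \frac{1}{147}\right) = -45183 - \frac{1}{3} = - \frac{135550}{3}$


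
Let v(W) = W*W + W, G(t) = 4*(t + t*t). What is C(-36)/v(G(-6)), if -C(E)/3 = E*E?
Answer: -162/605 ≈ -0.26777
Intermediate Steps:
C(E) = -3*E² (C(E) = -3*E*E = -3*E²)
G(t) = 4*t + 4*t² (G(t) = 4*(t + t²) = 4*t + 4*t²)
v(W) = W + W² (v(W) = W² + W = W + W²)
C(-36)/v(G(-6)) = (-3*(-36)²)/(((4*(-6)*(1 - 6))*(1 + 4*(-6)*(1 - 6)))) = (-3*1296)/(((4*(-6)*(-5))*(1 + 4*(-6)*(-5)))) = -3888*1/(120*(1 + 120)) = -3888/(120*121) = -3888/14520 = -3888*1/14520 = -162/605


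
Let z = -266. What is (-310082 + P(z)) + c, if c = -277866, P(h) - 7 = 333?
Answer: -587608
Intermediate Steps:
P(h) = 340 (P(h) = 7 + 333 = 340)
(-310082 + P(z)) + c = (-310082 + 340) - 277866 = -309742 - 277866 = -587608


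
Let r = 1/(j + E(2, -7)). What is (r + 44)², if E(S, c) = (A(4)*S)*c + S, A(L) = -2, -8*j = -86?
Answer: 51494976/26569 ≈ 1938.2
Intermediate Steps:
j = 43/4 (j = -⅛*(-86) = 43/4 ≈ 10.750)
E(S, c) = S - 2*S*c (E(S, c) = (-2*S)*c + S = -2*S*c + S = S - 2*S*c)
r = 4/163 (r = 1/(43/4 + 2*(1 - 2*(-7))) = 1/(43/4 + 2*(1 + 14)) = 1/(43/4 + 2*15) = 1/(43/4 + 30) = 1/(163/4) = 4/163 ≈ 0.024540)
(r + 44)² = (4/163 + 44)² = (7176/163)² = 51494976/26569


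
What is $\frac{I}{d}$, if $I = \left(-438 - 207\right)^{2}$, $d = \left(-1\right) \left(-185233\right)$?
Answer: $\frac{416025}{185233} \approx 2.246$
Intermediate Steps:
$d = 185233$
$I = 416025$ ($I = \left(-645\right)^{2} = 416025$)
$\frac{I}{d} = \frac{416025}{185233}$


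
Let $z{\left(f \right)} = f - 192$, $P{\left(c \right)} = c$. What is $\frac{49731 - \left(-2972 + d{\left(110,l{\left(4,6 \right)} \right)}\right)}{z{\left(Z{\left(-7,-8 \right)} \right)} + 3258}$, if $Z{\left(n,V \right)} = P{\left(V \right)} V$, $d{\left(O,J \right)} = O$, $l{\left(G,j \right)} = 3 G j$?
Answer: $\frac{52593}{3130} \approx 16.803$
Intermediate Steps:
$l{\left(G,j \right)} = 3 G j$
$Z{\left(n,V \right)} = V^{2}$ ($Z{\left(n,V \right)} = V V = V^{2}$)
$z{\left(f \right)} = -192 + f$
$\frac{49731 - \left(-2972 + d{\left(110,l{\left(4,6 \right)} \right)}\right)}{z{\left(Z{\left(-7,-8 \right)} \right)} + 3258} = \frac{49731 + \left(2972 - 110\right)}{\left(-192 + \left(-8\right)^{2}\right) + 3258} = \frac{49731 + \left(2972 - 110\right)}{\left(-192 + 64\right) + 3258} = \frac{49731 + 2862}{-128 + 3258} = \frac{52593}{3130}$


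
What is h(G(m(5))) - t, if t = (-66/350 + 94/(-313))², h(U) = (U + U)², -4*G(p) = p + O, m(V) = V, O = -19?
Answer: 146297615784/3000300625 ≈ 48.761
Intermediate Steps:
G(p) = 19/4 - p/4 (G(p) = -(p - 19)/4 = -(-19 + p)/4 = 19/4 - p/4)
h(U) = 4*U² (h(U) = (2*U)² = 4*U²)
t = 717114841/3000300625 (t = (-66*1/350 + 94*(-1/313))² = (-33/175 - 94/313)² = (-26779/54775)² = 717114841/3000300625 ≈ 0.23901)
h(G(m(5))) - t = 4*(19/4 - ¼*5)² - 1*717114841/3000300625 = 4*(19/4 - 5/4)² - 717114841/3000300625 = 4*(7/2)² - 717114841/3000300625 = 4*(49/4) - 717114841/3000300625 = 49 - 717114841/3000300625 = 146297615784/3000300625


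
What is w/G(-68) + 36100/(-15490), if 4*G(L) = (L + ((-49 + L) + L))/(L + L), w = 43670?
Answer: 3345261290/35627 ≈ 93897.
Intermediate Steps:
G(L) = (-49 + 3*L)/(8*L) (G(L) = ((L + ((-49 + L) + L))/(L + L))/4 = ((L + (-49 + 2*L))/((2*L)))/4 = ((-49 + 3*L)*(1/(2*L)))/4 = ((-49 + 3*L)/(2*L))/4 = (-49 + 3*L)/(8*L))
w/G(-68) + 36100/(-15490) = 43670/(((1/8)*(-49 + 3*(-68))/(-68))) + 36100/(-15490) = 43670/(((1/8)*(-1/68)*(-49 - 204))) + 36100*(-1/15490) = 43670/(((1/8)*(-1/68)*(-253))) - 3610/1549 = 43670/(253/544) - 3610/1549 = 43670*(544/253) - 3610/1549 = 2159680/23 - 3610/1549 = 3345261290/35627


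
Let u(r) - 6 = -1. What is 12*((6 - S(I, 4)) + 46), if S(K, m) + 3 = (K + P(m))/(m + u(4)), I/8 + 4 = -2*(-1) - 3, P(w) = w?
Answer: 708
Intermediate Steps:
I = -40 (I = -32 + 8*(-2*(-1) - 3) = -32 + 8*(2 - 3) = -32 + 8*(-1) = -32 - 8 = -40)
u(r) = 5 (u(r) = 6 - 1 = 5)
S(K, m) = -3 + (K + m)/(5 + m) (S(K, m) = -3 + (K + m)/(m + 5) = -3 + (K + m)/(5 + m))
12*((6 - S(I, 4)) + 46) = 12*((6 - (-15 - 40 - 2*4)/(5 + 4)) + 46) = 12*((6 - (-15 - 40 - 8)/9) + 46) = 12*((6 - (-63)/9) + 46) = 12*((6 - 1*(-7)) + 46) = 12*((6 + 7) + 46) = 12*(13 + 46) = 12*59 = 708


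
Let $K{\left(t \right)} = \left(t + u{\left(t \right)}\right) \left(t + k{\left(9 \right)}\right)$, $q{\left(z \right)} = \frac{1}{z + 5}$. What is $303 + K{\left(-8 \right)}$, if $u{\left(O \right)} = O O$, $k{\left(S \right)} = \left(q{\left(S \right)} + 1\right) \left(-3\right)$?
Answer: $-325$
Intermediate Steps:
$q{\left(z \right)} = \frac{1}{5 + z}$
$k{\left(S \right)} = -3 - \frac{3}{5 + S}$ ($k{\left(S \right)} = \left(\frac{1}{5 + S} + 1\right) \left(-3\right) = \left(1 + \frac{1}{5 + S}\right) \left(-3\right) = -3 - \frac{3}{5 + S}$)
$u{\left(O \right)} = O^{2}$
$K{\left(t \right)} = \left(- \frac{45}{14} + t\right) \left(t + t^{2}\right)$ ($K{\left(t \right)} = \left(t + t^{2}\right) \left(t + \frac{3 \left(-6 - 9\right)}{5 + 9}\right) = \left(t + t^{2}\right) \left(t + \frac{3 \left(-6 - 9\right)}{14}\right) = \left(t + t^{2}\right) \left(t + 3 \cdot \frac{1}{14} \left(-15\right)\right) = \left(t + t^{2}\right) \left(t - \frac{45}{14}\right) = \left(t + t^{2}\right) \left(- \frac{45}{14} + t\right) = \left(- \frac{45}{14} + t\right) \left(t + t^{2}\right)$)
$303 + K{\left(-8 \right)} = 303 + \frac{1}{14} \left(-8\right) \left(-45 - -248 + 14 \left(-8\right)^{2}\right) = 303 + \frac{1}{14} \left(-8\right) \left(-45 + 248 + 14 \cdot 64\right) = 303 + \frac{1}{14} \left(-8\right) \left(-45 + 248 + 896\right) = 303 + \frac{1}{14} \left(-8\right) 1099 = 303 - 628 = -325$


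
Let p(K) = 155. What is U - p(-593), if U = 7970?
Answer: 7815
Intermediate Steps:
U - p(-593) = 7970 - 1*155 = 7970 - 155 = 7815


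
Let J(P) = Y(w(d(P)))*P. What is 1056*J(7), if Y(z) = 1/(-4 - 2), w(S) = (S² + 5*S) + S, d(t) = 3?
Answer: -1232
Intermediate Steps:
w(S) = S² + 6*S
Y(z) = -⅙ (Y(z) = 1/(-6) = -⅙)
J(P) = -P/6
1056*J(7) = 1056*(-⅙*7) = 1056*(-7/6) = -1232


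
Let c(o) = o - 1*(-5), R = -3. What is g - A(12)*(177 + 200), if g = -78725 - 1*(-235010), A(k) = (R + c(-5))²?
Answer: 152892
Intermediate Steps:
c(o) = 5 + o (c(o) = o + 5 = 5 + o)
A(k) = 9 (A(k) = (-3 + (5 - 5))² = (-3 + 0)² = (-3)² = 9)
g = 156285 (g = -78725 + 235010 = 156285)
g - A(12)*(177 + 200) = 156285 - 9*(177 + 200) = 156285 - 9*377 = 156285 - 1*3393 = 156285 - 3393 = 152892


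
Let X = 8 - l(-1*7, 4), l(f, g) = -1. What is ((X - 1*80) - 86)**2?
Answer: 24649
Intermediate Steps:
X = 9 (X = 8 - 1*(-1) = 8 + 1 = 9)
((X - 1*80) - 86)**2 = ((9 - 1*80) - 86)**2 = ((9 - 80) - 86)**2 = (-71 - 86)**2 = (-157)**2 = 24649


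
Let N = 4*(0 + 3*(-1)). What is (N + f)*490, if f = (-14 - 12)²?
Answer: 325360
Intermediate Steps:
N = -12 (N = 4*(0 - 3) = 4*(-3) = -12)
f = 676 (f = (-26)² = 676)
(N + f)*490 = (-12 + 676)*490 = 664*490 = 325360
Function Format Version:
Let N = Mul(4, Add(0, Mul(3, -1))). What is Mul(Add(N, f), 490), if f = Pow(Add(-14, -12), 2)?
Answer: 325360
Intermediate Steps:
N = -12 (N = Mul(4, Add(0, -3)) = Mul(4, -3) = -12)
f = 676 (f = Pow(-26, 2) = 676)
Mul(Add(N, f), 490) = Mul(Add(-12, 676), 490) = Mul(664, 490) = 325360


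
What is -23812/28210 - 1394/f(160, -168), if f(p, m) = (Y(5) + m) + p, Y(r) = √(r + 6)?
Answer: 156667942/747565 + 1394*√11/53 ≈ 296.80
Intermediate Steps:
Y(r) = √(6 + r)
f(p, m) = m + p + √11 (f(p, m) = (√(6 + 5) + m) + p = (√11 + m) + p = (m + √11) + p = m + p + √11)
-23812/28210 - 1394/f(160, -168) = -23812/28210 - 1394/(-168 + 160 + √11) = -23812*1/28210 - 1394/(-8 + √11) = -11906/14105 - 1394/(-8 + √11)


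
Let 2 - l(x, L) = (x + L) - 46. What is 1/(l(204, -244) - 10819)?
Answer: -1/10731 ≈ -9.3188e-5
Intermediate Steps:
l(x, L) = 48 - L - x (l(x, L) = 2 - ((x + L) - 46) = 2 - ((L + x) - 46) = 2 - (-46 + L + x) = 2 + (46 - L - x) = 48 - L - x)
1/(l(204, -244) - 10819) = 1/((48 - 1*(-244) - 1*204) - 10819) = 1/((48 + 244 - 204) - 10819) = 1/(88 - 10819) = 1/(-10731) = -1/10731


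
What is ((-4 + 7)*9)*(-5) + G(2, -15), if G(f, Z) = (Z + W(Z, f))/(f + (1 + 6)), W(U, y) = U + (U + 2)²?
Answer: -1076/9 ≈ -119.56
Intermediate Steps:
W(U, y) = U + (2 + U)²
G(f, Z) = ((2 + Z)² + 2*Z)/(7 + f) (G(f, Z) = (Z + (Z + (2 + Z)²))/(f + (1 + 6)) = ((2 + Z)² + 2*Z)/(f + 7) = ((2 + Z)² + 2*Z)/(7 + f))
((-4 + 7)*9)*(-5) + G(2, -15) = ((-4 + 7)*9)*(-5) + ((2 - 15)² + 2*(-15))/(7 + 2) = (3*9)*(-5) + ((-13)² - 30)/9 = 27*(-5) + (169 - 30)/9 = -135 + (⅑)*139 = -135 + 139/9 = -1076/9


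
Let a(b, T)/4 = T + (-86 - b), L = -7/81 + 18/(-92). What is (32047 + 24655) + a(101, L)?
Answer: 104240200/1863 ≈ 55953.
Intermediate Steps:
L = -1051/3726 (L = -7*1/81 + 18*(-1/92) = -7/81 - 9/46 = -1051/3726 ≈ -0.28207)
a(b, T) = -344 - 4*b + 4*T (a(b, T) = 4*(T + (-86 - b)) = 4*(-86 + T - b) = -344 - 4*b + 4*T)
(32047 + 24655) + a(101, L) = (32047 + 24655) + (-344 - 4*101 + 4*(-1051/3726)) = 56702 + (-344 - 404 - 2102/1863) = 56702 - 1395626/1863 = 104240200/1863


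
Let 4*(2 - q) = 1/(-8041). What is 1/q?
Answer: 32164/64329 ≈ 0.49999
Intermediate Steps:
q = 64329/32164 (q = 2 - ¼/(-8041) = 2 - ¼*(-1/8041) = 2 + 1/32164 = 64329/32164 ≈ 2.0000)
1/q = 1/(64329/32164) = 32164/64329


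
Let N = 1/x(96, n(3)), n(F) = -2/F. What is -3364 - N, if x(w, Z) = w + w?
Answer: -645889/192 ≈ -3364.0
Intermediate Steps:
x(w, Z) = 2*w
N = 1/192 (N = 1/(2*96) = 1/192 ≈ 0.0052083)
-3364 - N = -3364 - 1*1/192 = -3364 - 1/192 = -645889/192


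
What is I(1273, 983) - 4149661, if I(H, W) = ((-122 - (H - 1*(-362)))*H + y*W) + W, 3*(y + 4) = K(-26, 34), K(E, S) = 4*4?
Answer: -19152085/3 ≈ -6.3840e+6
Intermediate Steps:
K(E, S) = 16
y = 4/3 (y = -4 + (⅓)*16 = -4 + 16/3 = 4/3 ≈ 1.3333)
I(H, W) = 7*W/3 + H*(-484 - H) (I(H, W) = ((-122 - (H - 1*(-362)))*H + 4*W/3) + W = ((-122 - (H + 362))*H + 4*W/3) + W = ((-122 - (362 + H))*H + 4*W/3) + W = ((-122 + (-362 - H))*H + 4*W/3) + W = ((-484 - H)*H + 4*W/3) + W = (H*(-484 - H) + 4*W/3) + W = (4*W/3 + H*(-484 - H)) + W = 7*W/3 + H*(-484 - H))
I(1273, 983) - 4149661 = (-1*1273² - 484*1273 + (7/3)*983) - 4149661 = (-1*1620529 - 616132 + 6881/3) - 4149661 = (-1620529 - 616132 + 6881/3) - 4149661 = -6703102/3 - 4149661 = -19152085/3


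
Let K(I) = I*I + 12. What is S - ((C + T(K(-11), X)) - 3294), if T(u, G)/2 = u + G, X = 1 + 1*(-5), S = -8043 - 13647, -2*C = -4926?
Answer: -21117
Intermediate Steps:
C = 2463 (C = -½*(-4926) = 2463)
S = -21690
K(I) = 12 + I² (K(I) = I² + 12 = 12 + I²)
X = -4 (X = 1 - 5 = -4)
T(u, G) = 2*G + 2*u (T(u, G) = 2*(u + G) = 2*(G + u) = 2*G + 2*u)
S - ((C + T(K(-11), X)) - 3294) = -21690 - ((2463 + (2*(-4) + 2*(12 + (-11)²))) - 3294) = -21690 - ((2463 + (-8 + 2*(12 + 121))) - 3294) = -21690 - ((2463 + (-8 + 2*133)) - 3294) = -21690 - ((2463 + (-8 + 266)) - 3294) = -21690 - ((2463 + 258) - 3294) = -21690 - (2721 - 3294) = -21690 - 1*(-573) = -21690 + 573 = -21117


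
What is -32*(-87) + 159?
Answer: 2943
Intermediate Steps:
-32*(-87) + 159 = 2784 + 159 = 2943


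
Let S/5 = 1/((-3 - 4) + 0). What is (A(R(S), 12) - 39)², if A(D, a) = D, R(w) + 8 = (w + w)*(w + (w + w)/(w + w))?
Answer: 5396329/2401 ≈ 2247.5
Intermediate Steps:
S = -5/7 (S = 5/((-3 - 4) + 0) = 5/(-7 + 0) = 5/(-7) = 5*(-⅐) = -5/7 ≈ -0.71429)
R(w) = -8 + 2*w*(1 + w) (R(w) = -8 + (w + w)*(w + (w + w)/(w + w)) = -8 + (2*w)*(w + (2*w)/((2*w))) = -8 + (2*w)*(w + (2*w)*(1/(2*w))) = -8 + (2*w)*(w + 1) = -8 + (2*w)*(1 + w) = -8 + 2*w*(1 + w))
(A(R(S), 12) - 39)² = ((-8 + 2*(-5/7) + 2*(-5/7)²) - 39)² = ((-8 - 10/7 + 2*(25/49)) - 39)² = ((-8 - 10/7 + 50/49) - 39)² = (-412/49 - 39)² = (-2323/49)² = 5396329/2401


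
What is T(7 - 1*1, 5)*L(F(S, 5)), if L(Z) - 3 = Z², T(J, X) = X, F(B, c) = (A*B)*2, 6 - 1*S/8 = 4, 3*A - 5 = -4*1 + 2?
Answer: 5135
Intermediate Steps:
A = 1 (A = 5/3 + (-4*1 + 2)/3 = 5/3 + (-4 + 2)/3 = 5/3 + (⅓)*(-2) = 5/3 - ⅔ = 1)
S = 16 (S = 48 - 8*4 = 48 - 32 = 16)
F(B, c) = 2*B (F(B, c) = (1*B)*2 = B*2 = 2*B)
L(Z) = 3 + Z²
T(7 - 1*1, 5)*L(F(S, 5)) = 5*(3 + (2*16)²) = 5*(3 + 32²) = 5*(3 + 1024) = 5*1027 = 5135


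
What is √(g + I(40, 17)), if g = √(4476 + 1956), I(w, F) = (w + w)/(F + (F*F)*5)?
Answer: 2*√(7310 + 534361*√402)/731 ≈ 8.9585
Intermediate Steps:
I(w, F) = 2*w/(F + 5*F²) (I(w, F) = (2*w)/(F + F²*5) = (2*w)/(F + 5*F²) = 2*w/(F + 5*F²))
g = 4*√402 (g = √6432 = 4*√402 ≈ 80.200)
√(g + I(40, 17)) = √(4*√402 + 2*40/(17*(1 + 5*17))) = √(4*√402 + 2*40*(1/17)/(1 + 85)) = √(4*√402 + 2*40*(1/17)/86) = √(4*√402 + 2*40*(1/17)*(1/86)) = √(4*√402 + 40/731) = √(40/731 + 4*√402)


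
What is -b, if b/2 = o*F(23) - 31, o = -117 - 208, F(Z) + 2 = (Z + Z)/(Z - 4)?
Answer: 6378/19 ≈ 335.68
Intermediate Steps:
F(Z) = -2 + 2*Z/(-4 + Z) (F(Z) = -2 + (Z + Z)/(Z - 4) = -2 + (2*Z)/(-4 + Z) = -2 + 2*Z/(-4 + Z))
o = -325
b = -6378/19 (b = 2*(-2600/(-4 + 23) - 31) = 2*(-2600/19 - 31) = 2*(-3189/19) = -6378/19 ≈ -335.68)
-b = -1*(-6378/19) = 6378/19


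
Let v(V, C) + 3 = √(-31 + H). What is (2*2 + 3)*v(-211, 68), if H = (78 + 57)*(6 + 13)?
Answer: -21 + 7*√2534 ≈ 331.37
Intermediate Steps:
H = 2565 (H = 135*19 = 2565)
v(V, C) = -3 + √2534 (v(V, C) = -3 + √(-31 + 2565) = -3 + √2534)
(2*2 + 3)*v(-211, 68) = (2*2 + 3)*(-3 + √2534) = (4 + 3)*(-3 + √2534) = 7*(-3 + √2534) = -21 + 7*√2534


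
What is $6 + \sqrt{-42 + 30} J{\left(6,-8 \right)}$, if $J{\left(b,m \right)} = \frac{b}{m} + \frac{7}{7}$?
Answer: $6 + \frac{i \sqrt{3}}{2} \approx 6.0 + 0.86602 i$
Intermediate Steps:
$J{\left(b,m \right)} = 1 + \frac{b}{m}$ ($J{\left(b,m \right)} = \frac{b}{m} + 7 \cdot \frac{1}{7} = \frac{b}{m} + 1 = 1 + \frac{b}{m}$)
$6 + \sqrt{-42 + 30} J{\left(6,-8 \right)} = 6 + \sqrt{-42 + 30} \frac{6 - 8}{-8} = 6 + \sqrt{-12} \left(\left(- \frac{1}{8}\right) \left(-2\right)\right) = 6 + 2 i \sqrt{3} \cdot \frac{1}{4} = 6 + \frac{i \sqrt{3}}{2}$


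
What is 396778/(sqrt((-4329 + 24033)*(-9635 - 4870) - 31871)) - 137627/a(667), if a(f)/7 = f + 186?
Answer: -19661/853 - 396778*I*sqrt(285838391)/285838391 ≈ -23.049 - 23.469*I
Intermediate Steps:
a(f) = 1302 + 7*f (a(f) = 7*(f + 186) = 7*(186 + f) = 1302 + 7*f)
396778/(sqrt((-4329 + 24033)*(-9635 - 4870) - 31871)) - 137627/a(667) = 396778/(sqrt((-4329 + 24033)*(-9635 - 4870) - 31871)) - 137627/(1302 + 7*667) = 396778/(sqrt(19704*(-14505) - 31871)) - 137627/(1302 + 4669) = 396778/(sqrt(-285806520 - 31871)) - 137627/5971 = 396778/(sqrt(-285838391)) - 137627*1/5971 = 396778/((I*sqrt(285838391))) - 19661/853 = 396778*(-I*sqrt(285838391)/285838391) - 19661/853 = -396778*I*sqrt(285838391)/285838391 - 19661/853 = -19661/853 - 396778*I*sqrt(285838391)/285838391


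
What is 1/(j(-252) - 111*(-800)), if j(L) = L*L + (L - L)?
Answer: 1/152304 ≈ 6.5658e-6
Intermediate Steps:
j(L) = L² (j(L) = L² + 0 = L²)
1/(j(-252) - 111*(-800)) = 1/((-252)² - 111*(-800)) = 1/(63504 + 88800) = 1/152304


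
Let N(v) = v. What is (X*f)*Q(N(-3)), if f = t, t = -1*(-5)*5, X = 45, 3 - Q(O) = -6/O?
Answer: 1125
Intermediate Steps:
Q(O) = 3 + 6/O (Q(O) = 3 - (-6)/O = 3 + 6/O)
t = 25 (t = 5*5 = 25)
f = 25
(X*f)*Q(N(-3)) = (45*25)*(3 + 6/(-3)) = 1125*(3 + 6*(-1/3)) = 1125*(3 - 2) = 1125*1 = 1125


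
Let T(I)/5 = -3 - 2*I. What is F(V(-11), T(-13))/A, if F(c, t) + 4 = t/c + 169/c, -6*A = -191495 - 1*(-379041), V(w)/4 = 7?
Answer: -129/656411 ≈ -0.00019652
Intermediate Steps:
T(I) = -15 - 10*I (T(I) = 5*(-3 - 2*I) = -15 - 10*I)
V(w) = 28 (V(w) = 4*7 = 28)
A = -93773/3 (A = -(-191495 - 1*(-379041))/6 = -(-191495 + 379041)/6 = -1/6*187546 = -93773/3 ≈ -31258.)
F(c, t) = -4 + 169/c + t/c (F(c, t) = -4 + (t/c + 169/c) = -4 + (169/c + t/c) = -4 + 169/c + t/c)
F(V(-11), T(-13))/A = ((169 + (-15 - 10*(-13)) - 4*28)/28)/(-93773/3) = ((169 + (-15 + 130) - 112)/28)*(-3/93773) = ((169 + 115 - 112)/28)*(-3/93773) = ((1/28)*172)*(-3/93773) = (43/7)*(-3/93773) = -129/656411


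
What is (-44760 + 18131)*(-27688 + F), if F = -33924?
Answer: 1640665948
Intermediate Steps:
(-44760 + 18131)*(-27688 + F) = (-44760 + 18131)*(-27688 - 33924) = -26629*(-61612) = 1640665948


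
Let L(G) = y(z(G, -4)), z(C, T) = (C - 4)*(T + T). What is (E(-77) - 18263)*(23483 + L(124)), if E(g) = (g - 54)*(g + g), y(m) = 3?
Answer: 44881746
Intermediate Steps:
z(C, T) = 2*T*(-4 + C) (z(C, T) = (-4 + C)*(2*T) = 2*T*(-4 + C))
E(g) = 2*g*(-54 + g) (E(g) = (-54 + g)*(2*g) = 2*g*(-54 + g))
L(G) = 3
(E(-77) - 18263)*(23483 + L(124)) = (2*(-77)*(-54 - 77) - 18263)*(23483 + 3) = (2*(-77)*(-131) - 18263)*23486 = (20174 - 18263)*23486 = 1911*23486 = 44881746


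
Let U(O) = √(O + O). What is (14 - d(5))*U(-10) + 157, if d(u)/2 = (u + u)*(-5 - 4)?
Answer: 157 + 388*I*√5 ≈ 157.0 + 867.59*I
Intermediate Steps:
U(O) = √2*√O (U(O) = √(2*O) = √2*√O)
d(u) = -36*u (d(u) = 2*((u + u)*(-5 - 4)) = 2*((2*u)*(-9)) = 2*(-18*u) = -36*u)
(14 - d(5))*U(-10) + 157 = (14 - (-36)*5)*(√2*√(-10)) + 157 = (14 - 1*(-180))*(√2*(I*√10)) + 157 = (14 + 180)*(2*I*√5) + 157 = 194*(2*I*√5) + 157 = 388*I*√5 + 157 = 157 + 388*I*√5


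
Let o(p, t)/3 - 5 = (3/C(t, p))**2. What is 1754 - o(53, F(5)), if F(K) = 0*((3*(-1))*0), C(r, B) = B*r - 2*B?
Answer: 19539377/11236 ≈ 1739.0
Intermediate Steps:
C(r, B) = -2*B + B*r
F(K) = 0 (F(K) = 0*(-3*0) = 0*0 = 0)
o(p, t) = 15 + 27/(p**2*(-2 + t)**2) (o(p, t) = 15 + 3*(3/((p*(-2 + t))))**2 = 15 + 3*(3*(1/(p*(-2 + t))))**2 = 15 + 3*(3/(p*(-2 + t)))**2 = 15 + 3*(9/(p**2*(-2 + t)**2)) = 15 + 27/(p**2*(-2 + t)**2))
1754 - o(53, F(5)) = 1754 - (15 + 27/(53**2*(-2 + 0)**2)) = 1754 - (15 + 27*(1/2809)/(-2)**2) = 1754 - (15 + 27*(1/2809)*(1/4)) = 1754 - (15 + 27/11236) = 1754 - 1*168567/11236 = 1754 - 168567/11236 = 19539377/11236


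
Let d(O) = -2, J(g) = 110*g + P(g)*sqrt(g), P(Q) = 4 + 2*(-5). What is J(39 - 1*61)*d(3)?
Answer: 4840 + 12*I*sqrt(22) ≈ 4840.0 + 56.285*I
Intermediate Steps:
P(Q) = -6 (P(Q) = 4 - 10 = -6)
J(g) = -6*sqrt(g) + 110*g (J(g) = 110*g - 6*sqrt(g) = -6*sqrt(g) + 110*g)
J(39 - 1*61)*d(3) = (-6*sqrt(39 - 1*61) + 110*(39 - 1*61))*(-2) = (-6*sqrt(39 - 61) + 110*(39 - 61))*(-2) = (-6*I*sqrt(22) + 110*(-22))*(-2) = (-6*I*sqrt(22) - 2420)*(-2) = (-2420 - 6*I*sqrt(22))*(-2) = 4840 + 12*I*sqrt(22)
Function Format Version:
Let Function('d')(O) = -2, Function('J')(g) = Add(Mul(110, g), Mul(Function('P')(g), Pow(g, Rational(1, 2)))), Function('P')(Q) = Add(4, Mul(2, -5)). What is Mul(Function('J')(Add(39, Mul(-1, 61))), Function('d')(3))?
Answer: Add(4840, Mul(12, I, Pow(22, Rational(1, 2)))) ≈ Add(4840.0, Mul(56.285, I))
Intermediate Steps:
Function('P')(Q) = -6 (Function('P')(Q) = Add(4, -10) = -6)
Function('J')(g) = Add(Mul(-6, Pow(g, Rational(1, 2))), Mul(110, g)) (Function('J')(g) = Add(Mul(110, g), Mul(-6, Pow(g, Rational(1, 2)))) = Add(Mul(-6, Pow(g, Rational(1, 2))), Mul(110, g)))
Mul(Function('J')(Add(39, Mul(-1, 61))), Function('d')(3)) = Mul(Add(Mul(-6, Pow(Add(39, Mul(-1, 61)), Rational(1, 2))), Mul(110, Add(39, Mul(-1, 61)))), -2) = Mul(Add(Mul(-6, Pow(Add(39, -61), Rational(1, 2))), Mul(110, Add(39, -61))), -2) = Mul(Add(Mul(-6, Pow(-22, Rational(1, 2))), Mul(110, -22)), -2) = Mul(Add(Mul(-6, Mul(I, Pow(22, Rational(1, 2)))), -2420), -2) = Mul(Add(Mul(-6, I, Pow(22, Rational(1, 2))), -2420), -2) = Mul(Add(-2420, Mul(-6, I, Pow(22, Rational(1, 2)))), -2) = Add(4840, Mul(12, I, Pow(22, Rational(1, 2))))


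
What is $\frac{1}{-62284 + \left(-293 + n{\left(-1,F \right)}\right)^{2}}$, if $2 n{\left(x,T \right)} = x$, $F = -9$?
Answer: $\frac{4}{95433} \approx 4.1914 \cdot 10^{-5}$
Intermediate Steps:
$n{\left(x,T \right)} = \frac{x}{2}$
$\frac{1}{-62284 + \left(-293 + n{\left(-1,F \right)}\right)^{2}} = \frac{1}{-62284 + \left(-293 + \frac{1}{2} \left(-1\right)\right)^{2}} = \frac{1}{-62284 + \left(-293 - \frac{1}{2}\right)^{2}} = \frac{1}{-62284 + \left(- \frac{587}{2}\right)^{2}} = \frac{1}{-62284 + \frac{344569}{4}} = \frac{1}{\frac{95433}{4}} = \frac{4}{95433}$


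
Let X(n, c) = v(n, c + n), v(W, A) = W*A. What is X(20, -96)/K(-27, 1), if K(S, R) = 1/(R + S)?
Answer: 39520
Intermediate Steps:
v(W, A) = A*W
X(n, c) = n*(c + n) (X(n, c) = (c + n)*n = n*(c + n))
X(20, -96)/K(-27, 1) = (20*(-96 + 20))/(1/(1 - 27)) = (20*(-76))/(1/(-26)) = -1520/(-1/26) = -1520*(-26) = 39520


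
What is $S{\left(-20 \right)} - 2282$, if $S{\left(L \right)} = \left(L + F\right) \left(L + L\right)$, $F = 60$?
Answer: $-3882$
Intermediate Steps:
$S{\left(L \right)} = 2 L \left(60 + L\right)$ ($S{\left(L \right)} = \left(L + 60\right) \left(L + L\right) = \left(60 + L\right) 2 L = 2 L \left(60 + L\right)$)
$S{\left(-20 \right)} - 2282 = 2 \left(-20\right) \left(60 - 20\right) - 2282 = 2 \left(-20\right) 40 - 2282 = -1600 - 2282 = -3882$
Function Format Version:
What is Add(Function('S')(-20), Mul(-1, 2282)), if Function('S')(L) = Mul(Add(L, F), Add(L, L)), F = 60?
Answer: -3882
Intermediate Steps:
Function('S')(L) = Mul(2, L, Add(60, L)) (Function('S')(L) = Mul(Add(L, 60), Add(L, L)) = Mul(Add(60, L), Mul(2, L)) = Mul(2, L, Add(60, L)))
Add(Function('S')(-20), Mul(-1, 2282)) = Add(Mul(2, -20, Add(60, -20)), Mul(-1, 2282)) = Add(Mul(2, -20, 40), -2282) = Add(-1600, -2282) = -3882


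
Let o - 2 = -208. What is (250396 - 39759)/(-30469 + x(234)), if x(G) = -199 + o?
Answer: -210637/30874 ≈ -6.8225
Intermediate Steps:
o = -206 (o = 2 - 208 = -206)
x(G) = -405 (x(G) = -199 - 206 = -405)
(250396 - 39759)/(-30469 + x(234)) = (250396 - 39759)/(-30469 - 405) = 210637/(-30874) = 210637*(-1/30874) = -210637/30874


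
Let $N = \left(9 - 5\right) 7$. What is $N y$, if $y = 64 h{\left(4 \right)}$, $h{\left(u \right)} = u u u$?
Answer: $114688$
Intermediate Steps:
$h{\left(u \right)} = u^{3}$ ($h{\left(u \right)} = u^{2} u = u^{3}$)
$y = 4096$ ($y = 64 \cdot 4^{3} = 64 \cdot 64 = 4096$)
$N = 28$ ($N = 4 \cdot 7 = 28$)
$N y = 28 \cdot 4096 = 114688$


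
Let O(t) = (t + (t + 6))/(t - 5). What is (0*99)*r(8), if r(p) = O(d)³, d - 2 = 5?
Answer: 0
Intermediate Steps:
d = 7 (d = 2 + 5 = 7)
O(t) = (6 + 2*t)/(-5 + t) (O(t) = (t + (6 + t))/(-5 + t) = (6 + 2*t)/(-5 + t))
r(p) = 1000 (r(p) = (2*(3 + 7)/(-5 + 7))³ = (2*10/2)³ = (2*(½)*10)³ = 10³ = 1000)
(0*99)*r(8) = (0*99)*1000 = 0*1000 = 0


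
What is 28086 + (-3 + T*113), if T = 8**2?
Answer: 35315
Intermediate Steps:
T = 64
28086 + (-3 + T*113) = 28086 + (-3 + 64*113) = 28086 + (-3 + 7232) = 28086 + 7229 = 35315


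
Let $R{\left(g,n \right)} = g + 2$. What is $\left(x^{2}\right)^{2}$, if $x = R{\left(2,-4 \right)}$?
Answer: $256$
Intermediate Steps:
$R{\left(g,n \right)} = 2 + g$
$x = 4$ ($x = 2 + 2 = 4$)
$\left(x^{2}\right)^{2} = \left(4^{2}\right)^{2} = 16^{2} = 256$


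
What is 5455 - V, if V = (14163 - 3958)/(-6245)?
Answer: 6815336/1249 ≈ 5456.6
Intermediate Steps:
V = -2041/1249 (V = 10205*(-1/6245) = -2041/1249 ≈ -1.6341)
5455 - V = 5455 - 1*(-2041/1249) = 5455 + 2041/1249 = 6815336/1249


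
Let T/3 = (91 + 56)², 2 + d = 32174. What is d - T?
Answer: -32655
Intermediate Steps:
d = 32172 (d = -2 + 32174 = 32172)
T = 64827 (T = 3*(91 + 56)² = 3*147² = 3*21609 = 64827)
d - T = 32172 - 1*64827 = 32172 - 64827 = -32655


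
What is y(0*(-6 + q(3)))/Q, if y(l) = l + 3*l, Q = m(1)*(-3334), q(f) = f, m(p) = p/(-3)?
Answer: 0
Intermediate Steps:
m(p) = -p/3 (m(p) = p*(-⅓) = -p/3)
Q = 3334/3 (Q = -⅓*1*(-3334) = -⅓*(-3334) = 3334/3 ≈ 1111.3)
y(l) = 4*l
y(0*(-6 + q(3)))/Q = (4*(0*(-6 + 3)))/(3334/3) = (4*(0*(-3)))*(3/3334) = (4*0)*(3/3334) = 0*(3/3334) = 0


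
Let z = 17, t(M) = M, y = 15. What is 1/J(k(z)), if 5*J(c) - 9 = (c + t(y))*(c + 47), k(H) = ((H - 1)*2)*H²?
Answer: 5/86099594 ≈ 5.8072e-8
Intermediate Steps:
k(H) = H²*(-2 + 2*H) (k(H) = ((-1 + H)*2)*H² = (-2 + 2*H)*H² = H²*(-2 + 2*H))
J(c) = 9/5 + (15 + c)*(47 + c)/5 (J(c) = 9/5 + ((c + 15)*(c + 47))/5 = 9/5 + ((15 + c)*(47 + c))/5 = 9/5 + (15 + c)*(47 + c)/5)
1/J(k(z)) = 1/(714/5 + (2*17²*(-1 + 17))²/5 + 62*(2*17²*(-1 + 17))/5) = 1/(714/5 + (2*289*16)²/5 + 62*(2*289*16)/5) = 1/(714/5 + (⅕)*9248² + (62/5)*9248) = 1/(714/5 + (⅕)*85525504 + 573376/5) = 1/(714/5 + 85525504/5 + 573376/5) = 1/(86099594/5) = 5/86099594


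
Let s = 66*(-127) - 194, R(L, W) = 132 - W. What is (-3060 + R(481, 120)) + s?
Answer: -11624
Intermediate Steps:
s = -8576 (s = -8382 - 194 = -8576)
(-3060 + R(481, 120)) + s = (-3060 + (132 - 1*120)) - 8576 = (-3060 + (132 - 120)) - 8576 = (-3060 + 12) - 8576 = -3048 - 8576 = -11624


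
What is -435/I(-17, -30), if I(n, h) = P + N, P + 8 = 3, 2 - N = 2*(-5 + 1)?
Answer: -87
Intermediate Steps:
N = 10 (N = 2 - 2*(-5 + 1) = 2 - 2*(-4) = 2 - 1*(-8) = 2 + 8 = 10)
P = -5 (P = -8 + 3 = -5)
I(n, h) = 5 (I(n, h) = -5 + 10 = 5)
-435/I(-17, -30) = -435/5 = -435*⅕ = -87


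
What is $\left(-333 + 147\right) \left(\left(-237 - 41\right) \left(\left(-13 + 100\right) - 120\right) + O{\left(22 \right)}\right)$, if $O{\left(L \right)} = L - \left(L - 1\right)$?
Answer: $-1706550$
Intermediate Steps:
$O{\left(L \right)} = 1$ ($O{\left(L \right)} = L - \left(L - 1\right) = L - \left(-1 + L\right) = 1$)
$\left(-333 + 147\right) \left(\left(-237 - 41\right) \left(\left(-13 + 100\right) - 120\right) + O{\left(22 \right)}\right) = \left(-333 + 147\right) \left(\left(-237 - 41\right) \left(\left(-13 + 100\right) - 120\right) + 1\right) = - 186 \left(- 278 \left(87 - 120\right) + 1\right) = - 186 \left(\left(-278\right) \left(-33\right) + 1\right) = - 186 \left(9174 + 1\right) = \left(-186\right) 9175 = -1706550$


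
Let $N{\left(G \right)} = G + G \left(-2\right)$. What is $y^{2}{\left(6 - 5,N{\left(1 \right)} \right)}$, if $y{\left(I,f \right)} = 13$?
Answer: $169$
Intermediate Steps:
$N{\left(G \right)} = - G$ ($N{\left(G \right)} = G - 2 G = - G$)
$y^{2}{\left(6 - 5,N{\left(1 \right)} \right)} = 13^{2} = 169$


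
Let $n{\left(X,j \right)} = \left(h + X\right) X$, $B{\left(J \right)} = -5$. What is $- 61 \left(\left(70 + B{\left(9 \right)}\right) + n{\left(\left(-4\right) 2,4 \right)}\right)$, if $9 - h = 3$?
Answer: $-4941$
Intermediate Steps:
$h = 6$ ($h = 9 - 3 = 6$)
$n{\left(X,j \right)} = X \left(6 + X\right)$ ($n{\left(X,j \right)} = \left(6 + X\right) X = X \left(6 + X\right)$)
$- 61 \left(\left(70 + B{\left(9 \right)}\right) + n{\left(\left(-4\right) 2,4 \right)}\right) = - 61 \left(\left(70 - 5\right) + \left(-4\right) 2 \left(6 - 8\right)\right) = - 61 \left(65 - 8 \left(6 - 8\right)\right) = - 61 \left(65 - -16\right) = - 61 \left(65 + 16\right) = \left(-61\right) 81 = -4941$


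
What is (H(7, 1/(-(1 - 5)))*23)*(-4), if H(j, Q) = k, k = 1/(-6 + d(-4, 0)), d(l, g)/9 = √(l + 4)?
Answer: 46/3 ≈ 15.333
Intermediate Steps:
d(l, g) = 9*√(4 + l) (d(l, g) = 9*√(l + 4) = 9*√(4 + l))
k = -⅙ (k = 1/(-6 + 9*√(4 - 4)) = 1/(-6 + 9*√0) = 1/(-6 + 9*0) = 1/(-6 + 0) = 1/(-6) = -⅙ ≈ -0.16667)
H(j, Q) = -⅙
(H(7, 1/(-(1 - 5)))*23)*(-4) = -⅙*23*(-4) = -23/6*(-4) = 46/3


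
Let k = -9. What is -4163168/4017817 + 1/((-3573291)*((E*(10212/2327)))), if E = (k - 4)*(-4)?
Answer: -607663457267222267/586447764298113456 ≈ -1.0362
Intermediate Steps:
E = 52 (E = (-9 - 4)*(-4) = -13*(-4) = 52)
-4163168/4017817 + 1/((-3573291)*((E*(10212/2327)))) = -4163168/4017817 + 1/((-3573291)*((52*(10212/2327)))) = -4163168*1/4017817 - 1/(3573291*(52*(10212*(1/2327)))) = -4163168/4017817 - 1/(3573291*(52*(10212/2327))) = -4163168/4017817 - 1/(3573291*40848/179) = -4163168/4017817 - 1/3573291*179/40848 = -4163168/4017817 - 179/145961790768 = -607663457267222267/586447764298113456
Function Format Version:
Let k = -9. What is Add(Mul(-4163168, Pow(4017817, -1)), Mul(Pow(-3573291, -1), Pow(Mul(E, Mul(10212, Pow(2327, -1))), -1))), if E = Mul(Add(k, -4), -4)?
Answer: Rational(-607663457267222267, 586447764298113456) ≈ -1.0362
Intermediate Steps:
E = 52 (E = Mul(Add(-9, -4), -4) = Mul(-13, -4) = 52)
Add(Mul(-4163168, Pow(4017817, -1)), Mul(Pow(-3573291, -1), Pow(Mul(E, Mul(10212, Pow(2327, -1))), -1))) = Add(Mul(-4163168, Pow(4017817, -1)), Mul(Pow(-3573291, -1), Pow(Mul(52, Mul(10212, Pow(2327, -1))), -1))) = Add(Mul(-4163168, Rational(1, 4017817)), Mul(Rational(-1, 3573291), Pow(Mul(52, Mul(10212, Rational(1, 2327))), -1))) = Add(Rational(-4163168, 4017817), Mul(Rational(-1, 3573291), Pow(Mul(52, Rational(10212, 2327)), -1))) = Add(Rational(-4163168, 4017817), Mul(Rational(-1, 3573291), Pow(Rational(40848, 179), -1))) = Add(Rational(-4163168, 4017817), Mul(Rational(-1, 3573291), Rational(179, 40848))) = Add(Rational(-4163168, 4017817), Rational(-179, 145961790768)) = Rational(-607663457267222267, 586447764298113456)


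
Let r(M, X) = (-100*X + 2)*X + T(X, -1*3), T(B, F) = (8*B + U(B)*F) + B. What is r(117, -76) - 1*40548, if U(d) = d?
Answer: -618756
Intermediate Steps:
T(B, F) = 9*B + B*F (T(B, F) = (8*B + B*F) + B = 9*B + B*F)
r(M, X) = 6*X + X*(2 - 100*X) (r(M, X) = (-100*X + 2)*X + X*(9 - 1*3) = (2 - 100*X)*X + X*(9 - 3) = X*(2 - 100*X) + X*6 = X*(2 - 100*X) + 6*X = 6*X + X*(2 - 100*X))
r(117, -76) - 1*40548 = 4*(-76)*(2 - 25*(-76)) - 1*40548 = 4*(-76)*(2 + 1900) - 40548 = 4*(-76)*1902 - 40548 = -578208 - 40548 = -618756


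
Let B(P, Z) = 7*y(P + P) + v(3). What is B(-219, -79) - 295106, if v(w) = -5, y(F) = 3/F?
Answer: -43086213/146 ≈ -2.9511e+5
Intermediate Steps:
B(P, Z) = -5 + 21/(2*P) (B(P, Z) = 7*(3/(P + P)) - 5 = 7*(3/((2*P))) - 5 = 7*(3*(1/(2*P))) - 5 = 7*(3/(2*P)) - 5 = 21/(2*P) - 5 = -5 + 21/(2*P))
B(-219, -79) - 295106 = (-5 + (21/2)/(-219)) - 295106 = (-5 + (21/2)*(-1/219)) - 295106 = (-5 - 7/146) - 295106 = -737/146 - 295106 = -43086213/146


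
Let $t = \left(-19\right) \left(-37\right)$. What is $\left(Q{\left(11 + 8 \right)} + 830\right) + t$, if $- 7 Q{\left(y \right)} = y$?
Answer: $\frac{10712}{7} \approx 1530.3$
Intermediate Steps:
$Q{\left(y \right)} = - \frac{y}{7}$
$t = 703$
$\left(Q{\left(11 + 8 \right)} + 830\right) + t = \left(- \frac{11 + 8}{7} + 830\right) + 703 = \left(\left(- \frac{1}{7}\right) 19 + 830\right) + 703 = \left(- \frac{19}{7} + 830\right) + 703 = \frac{5791}{7} + 703 = \frac{10712}{7}$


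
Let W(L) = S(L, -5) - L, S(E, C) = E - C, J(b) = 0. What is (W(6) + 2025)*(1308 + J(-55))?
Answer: 2655240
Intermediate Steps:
W(L) = 5 (W(L) = (L - 1*(-5)) - L = (L + 5) - L = (5 + L) - L = 5)
(W(6) + 2025)*(1308 + J(-55)) = (5 + 2025)*(1308 + 0) = 2030*1308 = 2655240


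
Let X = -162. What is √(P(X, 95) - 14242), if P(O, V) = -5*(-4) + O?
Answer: 4*I*√899 ≈ 119.93*I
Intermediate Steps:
P(O, V) = 20 + O
√(P(X, 95) - 14242) = √((20 - 162) - 14242) = √(-142 - 14242) = √(-14384) = 4*I*√899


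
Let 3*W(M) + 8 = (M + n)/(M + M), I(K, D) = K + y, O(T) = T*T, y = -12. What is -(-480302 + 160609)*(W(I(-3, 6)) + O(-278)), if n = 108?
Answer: 247059709479/10 ≈ 2.4706e+10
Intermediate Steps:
O(T) = T**2
I(K, D) = -12 + K (I(K, D) = K - 12 = -12 + K)
W(M) = -8/3 + (108 + M)/(6*M) (W(M) = -8/3 + ((M + 108)/(M + M))/3 = -8/3 + ((108 + M)/((2*M)))/3 = -8/3 + ((108 + M)*(1/(2*M)))/3 = -8/3 + ((108 + M)/(2*M))/3 = -8/3 + (108 + M)/(6*M))
-(-480302 + 160609)*(W(I(-3, 6)) + O(-278)) = -(-480302 + 160609)*((-5/2 + 18/(-12 - 3)) + (-278)**2) = -(-319693)*((-5/2 + 18/(-15)) + 77284) = -(-319693)*((-5/2 + 18*(-1/15)) + 77284) = -(-319693)*((-5/2 - 6/5) + 77284) = -(-319693)*(-37/10 + 77284) = -(-319693)*772803/10 = -1*(-247059709479/10) = 247059709479/10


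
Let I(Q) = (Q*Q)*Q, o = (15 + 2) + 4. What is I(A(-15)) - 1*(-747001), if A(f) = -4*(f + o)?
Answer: 733177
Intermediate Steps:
o = 21 (o = 17 + 4 = 21)
A(f) = -84 - 4*f (A(f) = -4*(f + 21) = -4*(21 + f) = -84 - 4*f)
I(Q) = Q³ (I(Q) = Q²*Q = Q³)
I(A(-15)) - 1*(-747001) = (-84 - 4*(-15))³ - 1*(-747001) = (-84 + 60)³ + 747001 = (-24)³ + 747001 = -13824 + 747001 = 733177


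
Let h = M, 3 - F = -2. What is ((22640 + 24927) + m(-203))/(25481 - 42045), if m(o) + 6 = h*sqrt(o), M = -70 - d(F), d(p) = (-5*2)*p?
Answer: -47561/16564 + 5*I*sqrt(203)/4141 ≈ -2.8713 + 0.017203*I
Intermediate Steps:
F = 5 (F = 3 - 1*(-2) = 3 + 2 = 5)
d(p) = -10*p
M = -20 (M = -70 - (-10)*5 = -70 - 1*(-50) = -70 + 50 = -20)
h = -20
m(o) = -6 - 20*sqrt(o)
((22640 + 24927) + m(-203))/(25481 - 42045) = ((22640 + 24927) + (-6 - 20*I*sqrt(203)))/(25481 - 42045) = (47567 + (-6 - 20*I*sqrt(203)))/(-16564) = (47567 + (-6 - 20*I*sqrt(203)))*(-1/16564) = (47561 - 20*I*sqrt(203))*(-1/16564) = -47561/16564 + 5*I*sqrt(203)/4141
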